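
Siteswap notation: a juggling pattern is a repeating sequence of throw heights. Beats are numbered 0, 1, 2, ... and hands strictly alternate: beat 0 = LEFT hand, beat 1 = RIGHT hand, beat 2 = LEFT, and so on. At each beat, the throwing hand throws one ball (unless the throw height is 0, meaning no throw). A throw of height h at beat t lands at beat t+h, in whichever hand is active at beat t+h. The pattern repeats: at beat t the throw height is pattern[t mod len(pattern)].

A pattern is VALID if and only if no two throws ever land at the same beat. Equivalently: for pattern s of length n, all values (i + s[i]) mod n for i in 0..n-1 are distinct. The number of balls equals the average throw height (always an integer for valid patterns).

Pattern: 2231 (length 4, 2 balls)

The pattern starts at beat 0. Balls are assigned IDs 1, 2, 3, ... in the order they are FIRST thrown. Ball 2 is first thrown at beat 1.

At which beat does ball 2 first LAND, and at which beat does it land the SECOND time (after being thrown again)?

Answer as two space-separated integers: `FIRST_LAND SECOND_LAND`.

Beat 0 (L): throw ball1 h=2 -> lands@2:L; in-air after throw: [b1@2:L]
Beat 1 (R): throw ball2 h=2 -> lands@3:R; in-air after throw: [b1@2:L b2@3:R]
Beat 2 (L): throw ball1 h=3 -> lands@5:R; in-air after throw: [b2@3:R b1@5:R]
Beat 3 (R): throw ball2 h=1 -> lands@4:L; in-air after throw: [b2@4:L b1@5:R]
Beat 4 (L): throw ball2 h=2 -> lands@6:L; in-air after throw: [b1@5:R b2@6:L]
Ball 2: thrown@1 h=2 -> first land @3; rethrown@3 h=1 -> second land @4

Answer: 3 4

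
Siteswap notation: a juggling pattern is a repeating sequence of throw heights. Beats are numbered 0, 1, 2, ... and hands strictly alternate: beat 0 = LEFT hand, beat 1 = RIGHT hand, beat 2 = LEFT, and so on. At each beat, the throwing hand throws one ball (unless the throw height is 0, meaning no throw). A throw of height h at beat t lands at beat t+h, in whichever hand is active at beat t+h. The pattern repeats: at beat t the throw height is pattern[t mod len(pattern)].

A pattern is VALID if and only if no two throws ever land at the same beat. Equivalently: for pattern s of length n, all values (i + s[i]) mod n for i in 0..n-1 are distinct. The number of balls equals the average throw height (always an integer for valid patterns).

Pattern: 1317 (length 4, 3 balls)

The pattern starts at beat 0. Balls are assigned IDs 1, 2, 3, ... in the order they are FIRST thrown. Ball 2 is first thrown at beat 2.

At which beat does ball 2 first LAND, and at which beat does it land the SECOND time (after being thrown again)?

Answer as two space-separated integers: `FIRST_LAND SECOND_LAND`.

Beat 0 (L): throw ball1 h=1 -> lands@1:R; in-air after throw: [b1@1:R]
Beat 1 (R): throw ball1 h=3 -> lands@4:L; in-air after throw: [b1@4:L]
Beat 2 (L): throw ball2 h=1 -> lands@3:R; in-air after throw: [b2@3:R b1@4:L]
Beat 3 (R): throw ball2 h=7 -> lands@10:L; in-air after throw: [b1@4:L b2@10:L]
Beat 4 (L): throw ball1 h=1 -> lands@5:R; in-air after throw: [b1@5:R b2@10:L]
Beat 5 (R): throw ball1 h=3 -> lands@8:L; in-air after throw: [b1@8:L b2@10:L]
Beat 6 (L): throw ball3 h=1 -> lands@7:R; in-air after throw: [b3@7:R b1@8:L b2@10:L]
Beat 7 (R): throw ball3 h=7 -> lands@14:L; in-air after throw: [b1@8:L b2@10:L b3@14:L]
Beat 8 (L): throw ball1 h=1 -> lands@9:R; in-air after throw: [b1@9:R b2@10:L b3@14:L]
Beat 9 (R): throw ball1 h=3 -> lands@12:L; in-air after throw: [b2@10:L b1@12:L b3@14:L]
Beat 10 (L): throw ball2 h=1 -> lands@11:R; in-air after throw: [b2@11:R b1@12:L b3@14:L]
Ball 2: thrown@2 h=1 -> first land @3; rethrown@3 h=7 -> second land @10

Answer: 3 10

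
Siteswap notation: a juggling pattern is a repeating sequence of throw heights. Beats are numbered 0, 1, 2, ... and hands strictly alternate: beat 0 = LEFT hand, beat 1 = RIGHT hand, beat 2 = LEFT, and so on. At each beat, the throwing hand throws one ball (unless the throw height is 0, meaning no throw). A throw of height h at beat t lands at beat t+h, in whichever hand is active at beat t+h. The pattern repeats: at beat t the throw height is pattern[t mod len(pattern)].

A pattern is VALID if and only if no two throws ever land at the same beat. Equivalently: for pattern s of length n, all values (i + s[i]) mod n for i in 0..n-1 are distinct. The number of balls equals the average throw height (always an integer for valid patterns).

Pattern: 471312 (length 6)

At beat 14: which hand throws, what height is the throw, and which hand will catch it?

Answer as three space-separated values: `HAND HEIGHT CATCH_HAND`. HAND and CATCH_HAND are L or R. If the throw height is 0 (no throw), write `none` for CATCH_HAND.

Answer: L 1 R

Derivation:
Beat 14: 14 mod 2 = 0, so hand = L
Throw height = pattern[14 mod 6] = pattern[2] = 1
Lands at beat 14+1=15, 15 mod 2 = 1, so catch hand = R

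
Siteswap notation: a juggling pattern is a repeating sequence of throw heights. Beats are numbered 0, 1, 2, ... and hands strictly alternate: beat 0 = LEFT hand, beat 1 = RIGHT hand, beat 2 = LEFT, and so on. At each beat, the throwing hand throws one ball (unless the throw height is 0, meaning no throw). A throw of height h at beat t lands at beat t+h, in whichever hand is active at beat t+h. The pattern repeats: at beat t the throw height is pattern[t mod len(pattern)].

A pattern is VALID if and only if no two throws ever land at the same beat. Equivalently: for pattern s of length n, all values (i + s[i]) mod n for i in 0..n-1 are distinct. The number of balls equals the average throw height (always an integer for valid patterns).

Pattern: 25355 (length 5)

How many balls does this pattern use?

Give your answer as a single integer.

Answer: 4

Derivation:
Pattern = [2, 5, 3, 5, 5], length n = 5
  position 0: throw height = 2, running sum = 2
  position 1: throw height = 5, running sum = 7
  position 2: throw height = 3, running sum = 10
  position 3: throw height = 5, running sum = 15
  position 4: throw height = 5, running sum = 20
Total sum = 20; balls = sum / n = 20 / 5 = 4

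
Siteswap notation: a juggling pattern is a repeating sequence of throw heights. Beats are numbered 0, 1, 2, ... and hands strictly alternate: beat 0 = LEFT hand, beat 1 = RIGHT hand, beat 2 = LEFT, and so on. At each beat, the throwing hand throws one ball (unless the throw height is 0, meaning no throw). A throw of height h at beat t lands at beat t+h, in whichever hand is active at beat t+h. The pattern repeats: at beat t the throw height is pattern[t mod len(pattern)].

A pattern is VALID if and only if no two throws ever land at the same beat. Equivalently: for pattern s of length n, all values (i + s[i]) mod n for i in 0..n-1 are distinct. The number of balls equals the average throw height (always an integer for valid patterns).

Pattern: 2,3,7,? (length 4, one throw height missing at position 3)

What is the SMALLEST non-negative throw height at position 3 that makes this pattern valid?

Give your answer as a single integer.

Answer: 0

Derivation:
i=0: (0 + 2) mod 4 = 2
i=1: (1 + 3) mod 4 = 0
i=2: (2 + 7) mod 4 = 1
i=3: s[i]=? (unknown)
Known residues: [0, 1, 2]; need a permutation of 0..3, so missing residue r = 3
Need (3 + s) mod 4 = 3; smallest s = (3 - 3) mod 4 = 0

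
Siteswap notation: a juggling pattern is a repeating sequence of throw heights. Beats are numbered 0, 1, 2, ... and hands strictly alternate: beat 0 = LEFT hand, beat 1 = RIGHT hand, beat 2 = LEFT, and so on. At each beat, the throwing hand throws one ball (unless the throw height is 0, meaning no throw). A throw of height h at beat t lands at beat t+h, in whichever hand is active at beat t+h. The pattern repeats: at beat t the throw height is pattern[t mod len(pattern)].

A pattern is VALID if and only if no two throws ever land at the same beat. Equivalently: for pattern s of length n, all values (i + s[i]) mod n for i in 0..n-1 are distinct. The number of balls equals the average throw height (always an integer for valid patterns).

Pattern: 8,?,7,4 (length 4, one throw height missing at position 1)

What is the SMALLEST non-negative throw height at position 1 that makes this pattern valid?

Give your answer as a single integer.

i=0: (0 + 8) mod 4 = 0
i=1: s[i]=? (unknown)
i=2: (2 + 7) mod 4 = 1
i=3: (3 + 4) mod 4 = 3
Known residues: [0, 1, 3]; need a permutation of 0..3, so missing residue r = 2
Need (1 + s) mod 4 = 2; smallest s = (2 - 1) mod 4 = 1

Answer: 1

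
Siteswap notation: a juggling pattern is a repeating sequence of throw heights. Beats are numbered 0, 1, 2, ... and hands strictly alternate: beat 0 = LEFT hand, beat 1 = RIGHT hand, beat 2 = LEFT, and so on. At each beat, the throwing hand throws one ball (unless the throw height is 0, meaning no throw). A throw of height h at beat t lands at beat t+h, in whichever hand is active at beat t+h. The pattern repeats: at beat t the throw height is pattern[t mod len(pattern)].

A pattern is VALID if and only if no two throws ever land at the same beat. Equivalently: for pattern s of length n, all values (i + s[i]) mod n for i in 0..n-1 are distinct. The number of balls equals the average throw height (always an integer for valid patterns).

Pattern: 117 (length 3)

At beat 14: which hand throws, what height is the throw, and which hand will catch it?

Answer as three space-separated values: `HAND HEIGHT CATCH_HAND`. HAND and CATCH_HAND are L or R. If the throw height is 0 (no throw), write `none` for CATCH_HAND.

Answer: L 7 R

Derivation:
Beat 14: 14 mod 2 = 0, so hand = L
Throw height = pattern[14 mod 3] = pattern[2] = 7
Lands at beat 14+7=21, 21 mod 2 = 1, so catch hand = R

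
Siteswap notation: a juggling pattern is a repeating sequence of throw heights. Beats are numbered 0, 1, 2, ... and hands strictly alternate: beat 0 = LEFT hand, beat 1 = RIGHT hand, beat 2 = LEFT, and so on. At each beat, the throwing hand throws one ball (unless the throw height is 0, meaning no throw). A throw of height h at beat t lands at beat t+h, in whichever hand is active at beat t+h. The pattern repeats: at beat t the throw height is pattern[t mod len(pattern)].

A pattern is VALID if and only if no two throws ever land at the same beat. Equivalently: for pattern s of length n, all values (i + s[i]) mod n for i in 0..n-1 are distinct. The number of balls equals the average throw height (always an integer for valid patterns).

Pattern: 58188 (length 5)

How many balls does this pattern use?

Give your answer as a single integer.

Pattern = [5, 8, 1, 8, 8], length n = 5
  position 0: throw height = 5, running sum = 5
  position 1: throw height = 8, running sum = 13
  position 2: throw height = 1, running sum = 14
  position 3: throw height = 8, running sum = 22
  position 4: throw height = 8, running sum = 30
Total sum = 30; balls = sum / n = 30 / 5 = 6

Answer: 6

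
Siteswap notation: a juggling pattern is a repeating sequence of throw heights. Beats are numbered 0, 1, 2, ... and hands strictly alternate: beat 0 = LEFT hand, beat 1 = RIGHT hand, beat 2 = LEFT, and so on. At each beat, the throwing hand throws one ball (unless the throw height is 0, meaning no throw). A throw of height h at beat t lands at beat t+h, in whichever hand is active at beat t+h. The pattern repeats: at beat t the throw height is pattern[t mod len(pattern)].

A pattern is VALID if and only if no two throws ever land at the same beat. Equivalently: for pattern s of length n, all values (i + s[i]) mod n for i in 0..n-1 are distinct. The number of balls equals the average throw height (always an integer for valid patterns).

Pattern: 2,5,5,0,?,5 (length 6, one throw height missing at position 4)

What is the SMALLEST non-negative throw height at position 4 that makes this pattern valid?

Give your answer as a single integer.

Answer: 1

Derivation:
i=0: (0 + 2) mod 6 = 2
i=1: (1 + 5) mod 6 = 0
i=2: (2 + 5) mod 6 = 1
i=3: (3 + 0) mod 6 = 3
i=4: s[i]=? (unknown)
i=5: (5 + 5) mod 6 = 4
Known residues: [0, 1, 2, 3, 4]; need a permutation of 0..5, so missing residue r = 5
Need (4 + s) mod 6 = 5; smallest s = (5 - 4) mod 6 = 1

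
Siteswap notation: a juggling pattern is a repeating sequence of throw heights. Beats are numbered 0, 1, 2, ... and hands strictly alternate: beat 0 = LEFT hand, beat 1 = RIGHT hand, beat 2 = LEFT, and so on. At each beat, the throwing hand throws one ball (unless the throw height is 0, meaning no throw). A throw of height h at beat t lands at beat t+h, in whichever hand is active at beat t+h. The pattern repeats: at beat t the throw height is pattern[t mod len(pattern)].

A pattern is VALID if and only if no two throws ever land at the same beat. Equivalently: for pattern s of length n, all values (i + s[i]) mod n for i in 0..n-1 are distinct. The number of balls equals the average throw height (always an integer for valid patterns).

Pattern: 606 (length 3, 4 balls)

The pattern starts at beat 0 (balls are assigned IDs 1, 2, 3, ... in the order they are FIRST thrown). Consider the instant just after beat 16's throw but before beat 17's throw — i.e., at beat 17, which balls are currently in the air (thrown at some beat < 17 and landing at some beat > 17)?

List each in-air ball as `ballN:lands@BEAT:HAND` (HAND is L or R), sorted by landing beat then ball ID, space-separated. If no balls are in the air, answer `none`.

Answer: ball1:lands@18:L ball2:lands@20:L ball3:lands@21:R

Derivation:
Beat 0 (L): throw ball1 h=6 -> lands@6:L; in-air after throw: [b1@6:L]
Beat 2 (L): throw ball2 h=6 -> lands@8:L; in-air after throw: [b1@6:L b2@8:L]
Beat 3 (R): throw ball3 h=6 -> lands@9:R; in-air after throw: [b1@6:L b2@8:L b3@9:R]
Beat 5 (R): throw ball4 h=6 -> lands@11:R; in-air after throw: [b1@6:L b2@8:L b3@9:R b4@11:R]
Beat 6 (L): throw ball1 h=6 -> lands@12:L; in-air after throw: [b2@8:L b3@9:R b4@11:R b1@12:L]
Beat 8 (L): throw ball2 h=6 -> lands@14:L; in-air after throw: [b3@9:R b4@11:R b1@12:L b2@14:L]
Beat 9 (R): throw ball3 h=6 -> lands@15:R; in-air after throw: [b4@11:R b1@12:L b2@14:L b3@15:R]
Beat 11 (R): throw ball4 h=6 -> lands@17:R; in-air after throw: [b1@12:L b2@14:L b3@15:R b4@17:R]
Beat 12 (L): throw ball1 h=6 -> lands@18:L; in-air after throw: [b2@14:L b3@15:R b4@17:R b1@18:L]
Beat 14 (L): throw ball2 h=6 -> lands@20:L; in-air after throw: [b3@15:R b4@17:R b1@18:L b2@20:L]
Beat 15 (R): throw ball3 h=6 -> lands@21:R; in-air after throw: [b4@17:R b1@18:L b2@20:L b3@21:R]
Beat 17 (R): throw ball4 h=6 -> lands@23:R; in-air after throw: [b1@18:L b2@20:L b3@21:R b4@23:R]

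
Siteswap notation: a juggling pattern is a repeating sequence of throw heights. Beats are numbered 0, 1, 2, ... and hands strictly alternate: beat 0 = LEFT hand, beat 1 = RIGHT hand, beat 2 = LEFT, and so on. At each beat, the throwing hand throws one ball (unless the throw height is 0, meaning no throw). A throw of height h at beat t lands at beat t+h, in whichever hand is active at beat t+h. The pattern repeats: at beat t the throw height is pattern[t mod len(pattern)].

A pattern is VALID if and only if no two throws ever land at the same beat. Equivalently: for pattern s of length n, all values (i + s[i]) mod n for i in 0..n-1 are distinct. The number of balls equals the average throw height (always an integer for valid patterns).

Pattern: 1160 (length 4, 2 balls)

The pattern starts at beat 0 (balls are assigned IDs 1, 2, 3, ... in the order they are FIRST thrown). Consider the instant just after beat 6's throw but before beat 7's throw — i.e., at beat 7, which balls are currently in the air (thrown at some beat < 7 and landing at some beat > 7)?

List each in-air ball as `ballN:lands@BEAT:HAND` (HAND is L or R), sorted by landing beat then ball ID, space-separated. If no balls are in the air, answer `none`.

Beat 0 (L): throw ball1 h=1 -> lands@1:R; in-air after throw: [b1@1:R]
Beat 1 (R): throw ball1 h=1 -> lands@2:L; in-air after throw: [b1@2:L]
Beat 2 (L): throw ball1 h=6 -> lands@8:L; in-air after throw: [b1@8:L]
Beat 4 (L): throw ball2 h=1 -> lands@5:R; in-air after throw: [b2@5:R b1@8:L]
Beat 5 (R): throw ball2 h=1 -> lands@6:L; in-air after throw: [b2@6:L b1@8:L]
Beat 6 (L): throw ball2 h=6 -> lands@12:L; in-air after throw: [b1@8:L b2@12:L]

Answer: ball1:lands@8:L ball2:lands@12:L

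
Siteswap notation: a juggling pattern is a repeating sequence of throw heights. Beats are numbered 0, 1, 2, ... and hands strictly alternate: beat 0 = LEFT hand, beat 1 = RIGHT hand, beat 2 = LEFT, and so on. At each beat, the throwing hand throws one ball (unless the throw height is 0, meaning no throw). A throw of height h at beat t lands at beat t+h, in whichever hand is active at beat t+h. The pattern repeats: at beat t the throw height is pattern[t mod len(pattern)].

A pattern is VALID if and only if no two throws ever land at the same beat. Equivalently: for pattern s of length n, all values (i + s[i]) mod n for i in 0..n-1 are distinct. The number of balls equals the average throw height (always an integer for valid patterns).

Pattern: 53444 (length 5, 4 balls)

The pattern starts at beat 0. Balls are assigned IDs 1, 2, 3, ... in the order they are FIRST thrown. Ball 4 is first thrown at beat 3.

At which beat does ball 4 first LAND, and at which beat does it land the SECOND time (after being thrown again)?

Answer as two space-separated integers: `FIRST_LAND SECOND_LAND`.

Answer: 7 11

Derivation:
Beat 0 (L): throw ball1 h=5 -> lands@5:R; in-air after throw: [b1@5:R]
Beat 1 (R): throw ball2 h=3 -> lands@4:L; in-air after throw: [b2@4:L b1@5:R]
Beat 2 (L): throw ball3 h=4 -> lands@6:L; in-air after throw: [b2@4:L b1@5:R b3@6:L]
Beat 3 (R): throw ball4 h=4 -> lands@7:R; in-air after throw: [b2@4:L b1@5:R b3@6:L b4@7:R]
Beat 4 (L): throw ball2 h=4 -> lands@8:L; in-air after throw: [b1@5:R b3@6:L b4@7:R b2@8:L]
Beat 5 (R): throw ball1 h=5 -> lands@10:L; in-air after throw: [b3@6:L b4@7:R b2@8:L b1@10:L]
Beat 6 (L): throw ball3 h=3 -> lands@9:R; in-air after throw: [b4@7:R b2@8:L b3@9:R b1@10:L]
Beat 7 (R): throw ball4 h=4 -> lands@11:R; in-air after throw: [b2@8:L b3@9:R b1@10:L b4@11:R]
Beat 8 (L): throw ball2 h=4 -> lands@12:L; in-air after throw: [b3@9:R b1@10:L b4@11:R b2@12:L]
Beat 9 (R): throw ball3 h=4 -> lands@13:R; in-air after throw: [b1@10:L b4@11:R b2@12:L b3@13:R]
Beat 10 (L): throw ball1 h=5 -> lands@15:R; in-air after throw: [b4@11:R b2@12:L b3@13:R b1@15:R]
Beat 11 (R): throw ball4 h=3 -> lands@14:L; in-air after throw: [b2@12:L b3@13:R b4@14:L b1@15:R]
Ball 4: thrown@3 h=4 -> first land @7; rethrown@7 h=4 -> second land @11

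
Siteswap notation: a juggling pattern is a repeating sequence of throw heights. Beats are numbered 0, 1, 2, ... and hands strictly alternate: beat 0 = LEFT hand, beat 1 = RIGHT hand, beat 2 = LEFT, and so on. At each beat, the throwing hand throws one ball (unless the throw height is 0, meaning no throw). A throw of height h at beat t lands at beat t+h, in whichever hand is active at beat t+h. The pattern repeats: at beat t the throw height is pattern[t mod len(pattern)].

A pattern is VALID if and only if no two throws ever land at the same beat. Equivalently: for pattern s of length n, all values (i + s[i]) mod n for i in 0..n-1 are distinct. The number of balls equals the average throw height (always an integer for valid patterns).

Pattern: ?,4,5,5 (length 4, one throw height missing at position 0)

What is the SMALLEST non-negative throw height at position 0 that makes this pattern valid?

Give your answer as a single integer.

Answer: 2

Derivation:
i=0: s[i]=? (unknown)
i=1: (1 + 4) mod 4 = 1
i=2: (2 + 5) mod 4 = 3
i=3: (3 + 5) mod 4 = 0
Known residues: [0, 1, 3]; need a permutation of 0..3, so missing residue r = 2
Need (0 + s) mod 4 = 2; smallest s = (2 - 0) mod 4 = 2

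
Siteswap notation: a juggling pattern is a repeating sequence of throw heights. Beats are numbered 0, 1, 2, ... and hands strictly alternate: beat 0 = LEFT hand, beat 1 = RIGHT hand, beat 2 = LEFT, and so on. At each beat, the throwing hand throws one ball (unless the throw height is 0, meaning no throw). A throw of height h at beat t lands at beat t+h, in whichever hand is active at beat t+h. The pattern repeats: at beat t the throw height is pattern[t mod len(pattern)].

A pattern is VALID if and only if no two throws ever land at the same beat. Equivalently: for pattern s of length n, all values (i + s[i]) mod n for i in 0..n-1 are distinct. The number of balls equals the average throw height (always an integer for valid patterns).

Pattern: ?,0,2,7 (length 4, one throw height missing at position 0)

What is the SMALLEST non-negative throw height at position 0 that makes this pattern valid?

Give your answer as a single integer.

Answer: 3

Derivation:
i=0: s[i]=? (unknown)
i=1: (1 + 0) mod 4 = 1
i=2: (2 + 2) mod 4 = 0
i=3: (3 + 7) mod 4 = 2
Known residues: [0, 1, 2]; need a permutation of 0..3, so missing residue r = 3
Need (0 + s) mod 4 = 3; smallest s = (3 - 0) mod 4 = 3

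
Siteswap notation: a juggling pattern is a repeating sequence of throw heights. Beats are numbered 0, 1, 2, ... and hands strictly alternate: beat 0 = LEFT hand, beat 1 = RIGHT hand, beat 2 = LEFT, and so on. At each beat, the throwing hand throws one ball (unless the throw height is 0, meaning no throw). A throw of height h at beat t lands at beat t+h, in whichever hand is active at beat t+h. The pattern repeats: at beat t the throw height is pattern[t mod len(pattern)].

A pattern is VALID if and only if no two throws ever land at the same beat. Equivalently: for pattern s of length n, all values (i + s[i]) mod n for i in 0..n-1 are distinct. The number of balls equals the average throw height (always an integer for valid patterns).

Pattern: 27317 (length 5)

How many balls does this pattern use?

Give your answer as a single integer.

Pattern = [2, 7, 3, 1, 7], length n = 5
  position 0: throw height = 2, running sum = 2
  position 1: throw height = 7, running sum = 9
  position 2: throw height = 3, running sum = 12
  position 3: throw height = 1, running sum = 13
  position 4: throw height = 7, running sum = 20
Total sum = 20; balls = sum / n = 20 / 5 = 4

Answer: 4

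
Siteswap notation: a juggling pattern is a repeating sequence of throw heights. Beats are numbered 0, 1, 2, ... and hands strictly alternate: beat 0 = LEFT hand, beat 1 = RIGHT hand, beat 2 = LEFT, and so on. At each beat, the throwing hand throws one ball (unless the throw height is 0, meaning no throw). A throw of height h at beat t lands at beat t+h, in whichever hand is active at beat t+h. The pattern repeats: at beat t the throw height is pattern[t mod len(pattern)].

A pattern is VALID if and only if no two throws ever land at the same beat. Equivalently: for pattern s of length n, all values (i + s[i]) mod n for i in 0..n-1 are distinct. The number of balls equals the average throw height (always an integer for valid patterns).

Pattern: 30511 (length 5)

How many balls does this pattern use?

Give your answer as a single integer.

Pattern = [3, 0, 5, 1, 1], length n = 5
  position 0: throw height = 3, running sum = 3
  position 1: throw height = 0, running sum = 3
  position 2: throw height = 5, running sum = 8
  position 3: throw height = 1, running sum = 9
  position 4: throw height = 1, running sum = 10
Total sum = 10; balls = sum / n = 10 / 5 = 2

Answer: 2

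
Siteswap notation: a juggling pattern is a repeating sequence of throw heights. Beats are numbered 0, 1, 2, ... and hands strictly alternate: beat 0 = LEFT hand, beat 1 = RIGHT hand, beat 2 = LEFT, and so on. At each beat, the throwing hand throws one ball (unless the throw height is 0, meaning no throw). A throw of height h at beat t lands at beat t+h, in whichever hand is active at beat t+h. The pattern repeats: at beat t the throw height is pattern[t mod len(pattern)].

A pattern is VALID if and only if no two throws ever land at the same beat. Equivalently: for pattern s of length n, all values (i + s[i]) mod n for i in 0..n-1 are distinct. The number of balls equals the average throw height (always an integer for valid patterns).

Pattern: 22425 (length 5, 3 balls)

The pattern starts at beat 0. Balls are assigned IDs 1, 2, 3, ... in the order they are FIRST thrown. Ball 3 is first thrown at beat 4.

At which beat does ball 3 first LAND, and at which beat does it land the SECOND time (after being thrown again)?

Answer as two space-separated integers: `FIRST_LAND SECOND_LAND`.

Answer: 9 14

Derivation:
Beat 0 (L): throw ball1 h=2 -> lands@2:L; in-air after throw: [b1@2:L]
Beat 1 (R): throw ball2 h=2 -> lands@3:R; in-air after throw: [b1@2:L b2@3:R]
Beat 2 (L): throw ball1 h=4 -> lands@6:L; in-air after throw: [b2@3:R b1@6:L]
Beat 3 (R): throw ball2 h=2 -> lands@5:R; in-air after throw: [b2@5:R b1@6:L]
Beat 4 (L): throw ball3 h=5 -> lands@9:R; in-air after throw: [b2@5:R b1@6:L b3@9:R]
Beat 5 (R): throw ball2 h=2 -> lands@7:R; in-air after throw: [b1@6:L b2@7:R b3@9:R]
Beat 6 (L): throw ball1 h=2 -> lands@8:L; in-air after throw: [b2@7:R b1@8:L b3@9:R]
Beat 7 (R): throw ball2 h=4 -> lands@11:R; in-air after throw: [b1@8:L b3@9:R b2@11:R]
Beat 8 (L): throw ball1 h=2 -> lands@10:L; in-air after throw: [b3@9:R b1@10:L b2@11:R]
Beat 9 (R): throw ball3 h=5 -> lands@14:L; in-air after throw: [b1@10:L b2@11:R b3@14:L]
Beat 10 (L): throw ball1 h=2 -> lands@12:L; in-air after throw: [b2@11:R b1@12:L b3@14:L]
Beat 11 (R): throw ball2 h=2 -> lands@13:R; in-air after throw: [b1@12:L b2@13:R b3@14:L]
Ball 3: thrown@4 h=5 -> first land @9; rethrown@9 h=5 -> second land @14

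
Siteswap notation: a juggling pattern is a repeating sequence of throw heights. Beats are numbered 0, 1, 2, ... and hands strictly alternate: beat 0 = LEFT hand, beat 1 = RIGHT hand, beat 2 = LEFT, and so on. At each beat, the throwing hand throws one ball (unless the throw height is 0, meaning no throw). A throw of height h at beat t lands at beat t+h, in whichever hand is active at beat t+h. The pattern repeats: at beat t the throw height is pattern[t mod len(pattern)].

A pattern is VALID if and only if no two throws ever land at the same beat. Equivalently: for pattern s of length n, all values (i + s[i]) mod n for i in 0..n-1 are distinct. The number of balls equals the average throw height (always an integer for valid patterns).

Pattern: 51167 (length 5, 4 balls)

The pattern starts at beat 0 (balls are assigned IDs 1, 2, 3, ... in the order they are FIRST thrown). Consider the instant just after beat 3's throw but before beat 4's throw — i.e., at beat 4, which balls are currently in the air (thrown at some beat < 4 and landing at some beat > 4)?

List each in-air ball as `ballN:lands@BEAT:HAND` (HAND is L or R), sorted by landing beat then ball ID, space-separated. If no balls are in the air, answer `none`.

Answer: ball1:lands@5:R ball2:lands@9:R

Derivation:
Beat 0 (L): throw ball1 h=5 -> lands@5:R; in-air after throw: [b1@5:R]
Beat 1 (R): throw ball2 h=1 -> lands@2:L; in-air after throw: [b2@2:L b1@5:R]
Beat 2 (L): throw ball2 h=1 -> lands@3:R; in-air after throw: [b2@3:R b1@5:R]
Beat 3 (R): throw ball2 h=6 -> lands@9:R; in-air after throw: [b1@5:R b2@9:R]
Beat 4 (L): throw ball3 h=7 -> lands@11:R; in-air after throw: [b1@5:R b2@9:R b3@11:R]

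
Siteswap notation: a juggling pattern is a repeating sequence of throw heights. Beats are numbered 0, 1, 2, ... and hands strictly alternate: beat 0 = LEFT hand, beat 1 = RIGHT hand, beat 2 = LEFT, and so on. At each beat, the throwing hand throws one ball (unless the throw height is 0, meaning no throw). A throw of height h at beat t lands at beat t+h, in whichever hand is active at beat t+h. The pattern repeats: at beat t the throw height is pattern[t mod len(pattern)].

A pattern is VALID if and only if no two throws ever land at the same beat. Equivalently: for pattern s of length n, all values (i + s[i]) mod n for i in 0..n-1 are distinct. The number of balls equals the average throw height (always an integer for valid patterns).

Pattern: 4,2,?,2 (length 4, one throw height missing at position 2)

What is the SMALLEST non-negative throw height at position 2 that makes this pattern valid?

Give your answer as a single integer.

i=0: (0 + 4) mod 4 = 0
i=1: (1 + 2) mod 4 = 3
i=2: s[i]=? (unknown)
i=3: (3 + 2) mod 4 = 1
Known residues: [0, 1, 3]; need a permutation of 0..3, so missing residue r = 2
Need (2 + s) mod 4 = 2; smallest s = (2 - 2) mod 4 = 0

Answer: 0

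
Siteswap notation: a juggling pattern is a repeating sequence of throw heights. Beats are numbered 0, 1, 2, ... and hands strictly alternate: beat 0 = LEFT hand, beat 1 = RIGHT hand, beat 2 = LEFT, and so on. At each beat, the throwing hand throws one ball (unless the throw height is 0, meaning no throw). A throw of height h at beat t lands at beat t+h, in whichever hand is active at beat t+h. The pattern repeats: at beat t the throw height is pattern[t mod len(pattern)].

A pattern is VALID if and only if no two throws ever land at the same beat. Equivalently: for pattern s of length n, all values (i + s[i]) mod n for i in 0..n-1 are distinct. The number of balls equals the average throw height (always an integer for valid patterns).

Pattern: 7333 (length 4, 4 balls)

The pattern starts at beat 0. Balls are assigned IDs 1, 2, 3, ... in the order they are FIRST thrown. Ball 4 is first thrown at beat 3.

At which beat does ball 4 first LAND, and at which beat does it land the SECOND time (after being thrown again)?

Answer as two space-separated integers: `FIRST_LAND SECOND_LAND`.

Beat 0 (L): throw ball1 h=7 -> lands@7:R; in-air after throw: [b1@7:R]
Beat 1 (R): throw ball2 h=3 -> lands@4:L; in-air after throw: [b2@4:L b1@7:R]
Beat 2 (L): throw ball3 h=3 -> lands@5:R; in-air after throw: [b2@4:L b3@5:R b1@7:R]
Beat 3 (R): throw ball4 h=3 -> lands@6:L; in-air after throw: [b2@4:L b3@5:R b4@6:L b1@7:R]
Beat 4 (L): throw ball2 h=7 -> lands@11:R; in-air after throw: [b3@5:R b4@6:L b1@7:R b2@11:R]
Beat 5 (R): throw ball3 h=3 -> lands@8:L; in-air after throw: [b4@6:L b1@7:R b3@8:L b2@11:R]
Beat 6 (L): throw ball4 h=3 -> lands@9:R; in-air after throw: [b1@7:R b3@8:L b4@9:R b2@11:R]
Beat 7 (R): throw ball1 h=3 -> lands@10:L; in-air after throw: [b3@8:L b4@9:R b1@10:L b2@11:R]
Beat 8 (L): throw ball3 h=7 -> lands@15:R; in-air after throw: [b4@9:R b1@10:L b2@11:R b3@15:R]
Beat 9 (R): throw ball4 h=3 -> lands@12:L; in-air after throw: [b1@10:L b2@11:R b4@12:L b3@15:R]
Ball 4: thrown@3 h=3 -> first land @6; rethrown@6 h=3 -> second land @9

Answer: 6 9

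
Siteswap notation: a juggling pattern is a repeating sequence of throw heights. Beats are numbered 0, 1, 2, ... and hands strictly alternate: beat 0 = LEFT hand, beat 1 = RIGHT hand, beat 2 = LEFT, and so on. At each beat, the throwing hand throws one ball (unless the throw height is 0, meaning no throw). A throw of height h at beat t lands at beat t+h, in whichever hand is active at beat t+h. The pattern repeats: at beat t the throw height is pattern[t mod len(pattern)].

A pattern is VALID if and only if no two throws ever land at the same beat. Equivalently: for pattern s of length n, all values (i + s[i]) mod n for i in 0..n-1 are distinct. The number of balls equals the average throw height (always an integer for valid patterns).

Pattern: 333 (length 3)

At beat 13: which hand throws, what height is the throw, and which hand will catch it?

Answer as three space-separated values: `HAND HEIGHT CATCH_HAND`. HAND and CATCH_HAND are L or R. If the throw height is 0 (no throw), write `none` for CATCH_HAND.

Beat 13: 13 mod 2 = 1, so hand = R
Throw height = pattern[13 mod 3] = pattern[1] = 3
Lands at beat 13+3=16, 16 mod 2 = 0, so catch hand = L

Answer: R 3 L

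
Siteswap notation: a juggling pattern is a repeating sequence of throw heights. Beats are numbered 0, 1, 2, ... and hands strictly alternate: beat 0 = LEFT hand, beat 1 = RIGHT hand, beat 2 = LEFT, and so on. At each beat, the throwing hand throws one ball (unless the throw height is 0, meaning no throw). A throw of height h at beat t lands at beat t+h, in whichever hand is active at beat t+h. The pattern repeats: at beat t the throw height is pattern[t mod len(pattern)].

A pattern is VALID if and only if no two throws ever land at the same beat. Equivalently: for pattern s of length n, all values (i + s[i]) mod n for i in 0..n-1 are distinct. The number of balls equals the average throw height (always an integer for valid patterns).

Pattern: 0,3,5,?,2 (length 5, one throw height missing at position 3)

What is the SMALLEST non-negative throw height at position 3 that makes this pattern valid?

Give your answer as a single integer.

Answer: 0

Derivation:
i=0: (0 + 0) mod 5 = 0
i=1: (1 + 3) mod 5 = 4
i=2: (2 + 5) mod 5 = 2
i=3: s[i]=? (unknown)
i=4: (4 + 2) mod 5 = 1
Known residues: [0, 1, 2, 4]; need a permutation of 0..4, so missing residue r = 3
Need (3 + s) mod 5 = 3; smallest s = (3 - 3) mod 5 = 0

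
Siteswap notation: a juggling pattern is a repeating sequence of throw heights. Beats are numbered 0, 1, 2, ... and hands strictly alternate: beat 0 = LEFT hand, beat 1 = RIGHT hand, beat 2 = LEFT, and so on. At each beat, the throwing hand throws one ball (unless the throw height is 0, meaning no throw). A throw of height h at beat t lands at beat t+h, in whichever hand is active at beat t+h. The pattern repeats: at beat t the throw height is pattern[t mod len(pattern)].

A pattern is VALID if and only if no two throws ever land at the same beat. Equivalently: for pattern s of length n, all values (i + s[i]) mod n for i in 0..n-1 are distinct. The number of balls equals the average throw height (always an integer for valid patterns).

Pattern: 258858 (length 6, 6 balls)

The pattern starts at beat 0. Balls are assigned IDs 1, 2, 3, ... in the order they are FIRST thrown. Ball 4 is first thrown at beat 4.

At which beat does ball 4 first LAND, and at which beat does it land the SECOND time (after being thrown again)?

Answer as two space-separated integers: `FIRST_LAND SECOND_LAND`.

Beat 0 (L): throw ball1 h=2 -> lands@2:L; in-air after throw: [b1@2:L]
Beat 1 (R): throw ball2 h=5 -> lands@6:L; in-air after throw: [b1@2:L b2@6:L]
Beat 2 (L): throw ball1 h=8 -> lands@10:L; in-air after throw: [b2@6:L b1@10:L]
Beat 3 (R): throw ball3 h=8 -> lands@11:R; in-air after throw: [b2@6:L b1@10:L b3@11:R]
Beat 4 (L): throw ball4 h=5 -> lands@9:R; in-air after throw: [b2@6:L b4@9:R b1@10:L b3@11:R]
Beat 5 (R): throw ball5 h=8 -> lands@13:R; in-air after throw: [b2@6:L b4@9:R b1@10:L b3@11:R b5@13:R]
Beat 6 (L): throw ball2 h=2 -> lands@8:L; in-air after throw: [b2@8:L b4@9:R b1@10:L b3@11:R b5@13:R]
Beat 7 (R): throw ball6 h=5 -> lands@12:L; in-air after throw: [b2@8:L b4@9:R b1@10:L b3@11:R b6@12:L b5@13:R]
Beat 8 (L): throw ball2 h=8 -> lands@16:L; in-air after throw: [b4@9:R b1@10:L b3@11:R b6@12:L b5@13:R b2@16:L]
Beat 9 (R): throw ball4 h=8 -> lands@17:R; in-air after throw: [b1@10:L b3@11:R b6@12:L b5@13:R b2@16:L b4@17:R]
Beat 10 (L): throw ball1 h=5 -> lands@15:R; in-air after throw: [b3@11:R b6@12:L b5@13:R b1@15:R b2@16:L b4@17:R]
Beat 11 (R): throw ball3 h=8 -> lands@19:R; in-air after throw: [b6@12:L b5@13:R b1@15:R b2@16:L b4@17:R b3@19:R]
Beat 12 (L): throw ball6 h=2 -> lands@14:L; in-air after throw: [b5@13:R b6@14:L b1@15:R b2@16:L b4@17:R b3@19:R]
Beat 13 (R): throw ball5 h=5 -> lands@18:L; in-air after throw: [b6@14:L b1@15:R b2@16:L b4@17:R b5@18:L b3@19:R]
Beat 14 (L): throw ball6 h=8 -> lands@22:L; in-air after throw: [b1@15:R b2@16:L b4@17:R b5@18:L b3@19:R b6@22:L]
Beat 15 (R): throw ball1 h=8 -> lands@23:R; in-air after throw: [b2@16:L b4@17:R b5@18:L b3@19:R b6@22:L b1@23:R]
Beat 16 (L): throw ball2 h=5 -> lands@21:R; in-air after throw: [b4@17:R b5@18:L b3@19:R b2@21:R b6@22:L b1@23:R]
Beat 17 (R): throw ball4 h=8 -> lands@25:R; in-air after throw: [b5@18:L b3@19:R b2@21:R b6@22:L b1@23:R b4@25:R]
Ball 4: thrown@4 h=5 -> first land @9; rethrown@9 h=8 -> second land @17

Answer: 9 17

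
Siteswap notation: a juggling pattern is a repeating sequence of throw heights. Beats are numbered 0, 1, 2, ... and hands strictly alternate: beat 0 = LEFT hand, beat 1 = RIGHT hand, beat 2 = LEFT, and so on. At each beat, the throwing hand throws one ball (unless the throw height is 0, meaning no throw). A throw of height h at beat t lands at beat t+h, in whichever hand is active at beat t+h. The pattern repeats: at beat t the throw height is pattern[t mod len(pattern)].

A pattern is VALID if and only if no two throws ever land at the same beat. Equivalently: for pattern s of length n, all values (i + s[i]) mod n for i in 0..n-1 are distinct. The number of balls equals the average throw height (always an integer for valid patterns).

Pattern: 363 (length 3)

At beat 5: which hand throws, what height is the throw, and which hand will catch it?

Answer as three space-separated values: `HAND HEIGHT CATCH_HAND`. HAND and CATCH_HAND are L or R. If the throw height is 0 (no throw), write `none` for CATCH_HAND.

Answer: R 3 L

Derivation:
Beat 5: 5 mod 2 = 1, so hand = R
Throw height = pattern[5 mod 3] = pattern[2] = 3
Lands at beat 5+3=8, 8 mod 2 = 0, so catch hand = L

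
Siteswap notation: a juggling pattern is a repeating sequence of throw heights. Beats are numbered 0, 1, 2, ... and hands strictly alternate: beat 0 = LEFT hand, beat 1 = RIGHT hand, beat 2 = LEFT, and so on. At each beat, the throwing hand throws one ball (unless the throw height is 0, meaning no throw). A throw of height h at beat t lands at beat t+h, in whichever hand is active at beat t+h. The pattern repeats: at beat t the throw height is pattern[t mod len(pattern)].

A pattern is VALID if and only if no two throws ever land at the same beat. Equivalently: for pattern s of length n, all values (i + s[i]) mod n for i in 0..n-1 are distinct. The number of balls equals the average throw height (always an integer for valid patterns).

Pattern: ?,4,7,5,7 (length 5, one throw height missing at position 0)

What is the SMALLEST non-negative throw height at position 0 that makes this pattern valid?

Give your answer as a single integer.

i=0: s[i]=? (unknown)
i=1: (1 + 4) mod 5 = 0
i=2: (2 + 7) mod 5 = 4
i=3: (3 + 5) mod 5 = 3
i=4: (4 + 7) mod 5 = 1
Known residues: [0, 1, 3, 4]; need a permutation of 0..4, so missing residue r = 2
Need (0 + s) mod 5 = 2; smallest s = (2 - 0) mod 5 = 2

Answer: 2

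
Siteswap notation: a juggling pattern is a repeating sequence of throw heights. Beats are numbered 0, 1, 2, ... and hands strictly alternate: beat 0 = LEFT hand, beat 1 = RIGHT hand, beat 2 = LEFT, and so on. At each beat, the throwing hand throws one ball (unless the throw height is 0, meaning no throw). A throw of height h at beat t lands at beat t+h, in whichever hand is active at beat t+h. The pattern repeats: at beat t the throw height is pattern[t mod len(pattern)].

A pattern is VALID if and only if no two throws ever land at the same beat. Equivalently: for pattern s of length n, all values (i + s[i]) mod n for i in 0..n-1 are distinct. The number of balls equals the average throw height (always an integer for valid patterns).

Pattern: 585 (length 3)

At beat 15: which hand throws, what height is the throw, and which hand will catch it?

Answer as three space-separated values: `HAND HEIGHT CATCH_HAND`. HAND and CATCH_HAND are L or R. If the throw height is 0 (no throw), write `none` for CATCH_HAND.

Beat 15: 15 mod 2 = 1, so hand = R
Throw height = pattern[15 mod 3] = pattern[0] = 5
Lands at beat 15+5=20, 20 mod 2 = 0, so catch hand = L

Answer: R 5 L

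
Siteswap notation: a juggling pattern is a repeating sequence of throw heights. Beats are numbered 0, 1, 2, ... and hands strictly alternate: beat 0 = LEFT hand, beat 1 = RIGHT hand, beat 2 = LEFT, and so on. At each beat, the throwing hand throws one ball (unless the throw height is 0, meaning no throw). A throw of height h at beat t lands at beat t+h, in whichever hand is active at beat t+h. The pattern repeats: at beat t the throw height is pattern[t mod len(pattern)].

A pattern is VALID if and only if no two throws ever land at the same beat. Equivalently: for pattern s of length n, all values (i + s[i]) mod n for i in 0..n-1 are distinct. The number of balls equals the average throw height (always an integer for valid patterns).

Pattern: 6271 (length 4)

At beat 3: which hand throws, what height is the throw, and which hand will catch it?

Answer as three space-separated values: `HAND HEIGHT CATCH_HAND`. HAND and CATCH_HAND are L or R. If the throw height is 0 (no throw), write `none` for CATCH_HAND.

Beat 3: 3 mod 2 = 1, so hand = R
Throw height = pattern[3 mod 4] = pattern[3] = 1
Lands at beat 3+1=4, 4 mod 2 = 0, so catch hand = L

Answer: R 1 L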